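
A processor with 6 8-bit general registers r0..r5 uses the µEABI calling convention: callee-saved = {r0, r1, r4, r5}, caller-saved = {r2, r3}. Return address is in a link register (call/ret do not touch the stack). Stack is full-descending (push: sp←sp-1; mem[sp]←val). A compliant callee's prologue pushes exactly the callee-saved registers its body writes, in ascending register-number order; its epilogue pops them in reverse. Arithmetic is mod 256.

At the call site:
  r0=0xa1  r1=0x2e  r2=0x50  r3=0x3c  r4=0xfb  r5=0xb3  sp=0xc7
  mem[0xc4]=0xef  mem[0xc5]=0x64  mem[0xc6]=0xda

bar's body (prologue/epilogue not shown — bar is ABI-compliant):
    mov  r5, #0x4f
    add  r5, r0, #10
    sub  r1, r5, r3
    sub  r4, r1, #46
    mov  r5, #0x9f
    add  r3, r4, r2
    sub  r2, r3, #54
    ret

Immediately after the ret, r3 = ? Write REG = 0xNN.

REG = 0x91

prologue: push r1 -> mem[0xc6]=0x2e, sp=0xc6
prologue: push r4 -> mem[0xc5]=0xfb, sp=0xc5
prologue: push r5 -> mem[0xc4]=0xb3, sp=0xc4
body[0] mov  r5, #0x4f -> r5=0x4f
body[1] add  r5, r0, #10 -> r5=0xab
body[2] sub  r1, r5, r3 -> r1=0x6f
body[3] sub  r4, r1, #46 -> r4=0x41
body[4] mov  r5, #0x9f -> r5=0x9f
body[5] add  r3, r4, r2 -> r3=0x91
body[6] sub  r2, r3, #54 -> r2=0x5b
epilogue: pop r5=0xb3, sp=0xc5
epilogue: pop r4=0xfb, sp=0xc6
epilogue: pop r1=0x2e, sp=0xc7
r3 is caller-saved -> body value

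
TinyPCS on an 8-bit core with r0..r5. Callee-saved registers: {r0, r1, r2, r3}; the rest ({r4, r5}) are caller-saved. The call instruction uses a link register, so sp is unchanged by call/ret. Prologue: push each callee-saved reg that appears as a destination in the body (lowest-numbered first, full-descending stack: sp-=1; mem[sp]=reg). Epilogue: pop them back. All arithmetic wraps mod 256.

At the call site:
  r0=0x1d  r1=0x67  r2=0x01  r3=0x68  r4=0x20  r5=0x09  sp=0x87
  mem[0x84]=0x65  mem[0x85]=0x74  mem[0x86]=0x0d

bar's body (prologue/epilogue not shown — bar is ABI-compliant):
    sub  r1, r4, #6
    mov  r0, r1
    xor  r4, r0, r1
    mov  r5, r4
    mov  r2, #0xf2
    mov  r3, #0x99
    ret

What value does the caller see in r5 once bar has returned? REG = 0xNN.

prologue: push r0 → mem[0x86]=0x1d, sp=0x86
prologue: push r1 → mem[0x85]=0x67, sp=0x85
prologue: push r2 → mem[0x84]=0x01, sp=0x84
prologue: push r3 → mem[0x83]=0x68, sp=0x83
body[0] sub  r1, r4, #6 → r1=0x1a
body[1] mov  r0, r1 → r0=0x1a
body[2] xor  r4, r0, r1 → r4=0x00
body[3] mov  r5, r4 → r5=0x00
body[4] mov  r2, #0xf2 → r2=0xf2
body[5] mov  r3, #0x99 → r3=0x99
epilogue: pop r3=0x68, sp=0x84
epilogue: pop r2=0x01, sp=0x85
epilogue: pop r1=0x67, sp=0x86
epilogue: pop r0=0x1d, sp=0x87
r5 is caller-saved → body value

REG = 0x00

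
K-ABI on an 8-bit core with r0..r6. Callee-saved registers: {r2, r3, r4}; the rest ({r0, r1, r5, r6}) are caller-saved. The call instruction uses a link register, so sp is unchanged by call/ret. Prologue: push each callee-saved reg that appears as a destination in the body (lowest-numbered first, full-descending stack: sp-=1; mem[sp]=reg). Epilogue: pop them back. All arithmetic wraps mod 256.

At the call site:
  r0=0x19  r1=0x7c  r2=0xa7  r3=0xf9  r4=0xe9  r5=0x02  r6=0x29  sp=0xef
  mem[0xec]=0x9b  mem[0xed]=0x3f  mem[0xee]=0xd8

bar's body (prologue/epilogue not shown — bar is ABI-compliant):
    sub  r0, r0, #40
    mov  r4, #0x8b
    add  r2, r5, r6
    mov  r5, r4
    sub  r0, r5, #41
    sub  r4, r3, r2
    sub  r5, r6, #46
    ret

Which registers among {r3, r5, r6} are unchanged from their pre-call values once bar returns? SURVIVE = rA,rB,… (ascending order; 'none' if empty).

prologue: push r2 → mem[0xee]=0xa7, sp=0xee
prologue: push r4 → mem[0xed]=0xe9, sp=0xed
body[0] sub  r0, r0, #40 → r0=0xf1
body[1] mov  r4, #0x8b → r4=0x8b
body[2] add  r2, r5, r6 → r2=0x2b
body[3] mov  r5, r4 → r5=0x8b
body[4] sub  r0, r5, #41 → r0=0x62
body[5] sub  r4, r3, r2 → r4=0xce
body[6] sub  r5, r6, #46 → r5=0xfb
epilogue: pop r4=0xe9, sp=0xee
epilogue: pop r2=0xa7, sp=0xef
r3: callee-saved, written=False
r5: caller-saved, written=True
r6: caller-saved, written=False

SURVIVE = r3,r6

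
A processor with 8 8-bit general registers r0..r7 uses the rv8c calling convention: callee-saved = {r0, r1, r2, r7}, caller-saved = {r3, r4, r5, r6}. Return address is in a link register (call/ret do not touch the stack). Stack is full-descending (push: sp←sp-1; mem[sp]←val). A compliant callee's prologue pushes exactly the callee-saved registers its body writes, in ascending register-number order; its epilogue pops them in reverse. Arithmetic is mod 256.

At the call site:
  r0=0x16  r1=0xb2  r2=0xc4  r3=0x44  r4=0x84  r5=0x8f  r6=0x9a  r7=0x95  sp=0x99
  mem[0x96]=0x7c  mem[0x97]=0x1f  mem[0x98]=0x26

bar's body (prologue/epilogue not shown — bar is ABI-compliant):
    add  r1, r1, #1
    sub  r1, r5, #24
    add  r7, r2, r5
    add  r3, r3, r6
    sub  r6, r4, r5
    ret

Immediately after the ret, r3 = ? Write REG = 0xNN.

REG = 0xde

prologue: push r1 → mem[0x98]=0xb2, sp=0x98
prologue: push r7 → mem[0x97]=0x95, sp=0x97
body[0] add  r1, r1, #1 → r1=0xb3
body[1] sub  r1, r5, #24 → r1=0x77
body[2] add  r7, r2, r5 → r7=0x53
body[3] add  r3, r3, r6 → r3=0xde
body[4] sub  r6, r4, r5 → r6=0xf5
epilogue: pop r7=0x95, sp=0x98
epilogue: pop r1=0xb2, sp=0x99
r3 is caller-saved → body value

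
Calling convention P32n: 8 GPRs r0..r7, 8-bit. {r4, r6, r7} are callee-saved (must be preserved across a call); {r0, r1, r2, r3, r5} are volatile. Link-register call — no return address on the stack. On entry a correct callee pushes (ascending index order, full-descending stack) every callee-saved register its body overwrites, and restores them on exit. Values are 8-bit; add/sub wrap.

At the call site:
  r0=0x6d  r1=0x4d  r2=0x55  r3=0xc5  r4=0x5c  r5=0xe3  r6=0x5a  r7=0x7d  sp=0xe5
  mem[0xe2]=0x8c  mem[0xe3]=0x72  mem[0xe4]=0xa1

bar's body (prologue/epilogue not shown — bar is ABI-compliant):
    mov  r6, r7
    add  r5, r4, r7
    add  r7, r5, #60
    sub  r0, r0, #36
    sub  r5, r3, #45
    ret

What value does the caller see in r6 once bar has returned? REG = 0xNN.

REG = 0x5a

prologue: push r6 → mem[0xe4]=0x5a, sp=0xe4
prologue: push r7 → mem[0xe3]=0x7d, sp=0xe3
body[0] mov  r6, r7 → r6=0x7d
body[1] add  r5, r4, r7 → r5=0xd9
body[2] add  r7, r5, #60 → r7=0x15
body[3] sub  r0, r0, #36 → r0=0x49
body[4] sub  r5, r3, #45 → r5=0x98
epilogue: pop r7=0x7d, sp=0xe4
epilogue: pop r6=0x5a, sp=0xe5
r6 is callee-saved → restored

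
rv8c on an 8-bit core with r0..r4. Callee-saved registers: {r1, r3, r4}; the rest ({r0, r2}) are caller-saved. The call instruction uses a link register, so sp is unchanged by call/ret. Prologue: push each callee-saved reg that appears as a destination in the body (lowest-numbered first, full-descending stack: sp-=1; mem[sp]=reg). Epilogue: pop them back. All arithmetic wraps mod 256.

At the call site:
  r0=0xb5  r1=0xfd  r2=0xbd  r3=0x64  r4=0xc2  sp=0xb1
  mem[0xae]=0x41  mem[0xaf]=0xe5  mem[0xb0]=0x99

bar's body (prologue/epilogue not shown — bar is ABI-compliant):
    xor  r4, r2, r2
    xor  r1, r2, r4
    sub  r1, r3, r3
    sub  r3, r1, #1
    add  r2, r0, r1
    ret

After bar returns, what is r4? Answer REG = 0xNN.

REG = 0xc2

prologue: push r1 -> mem[0xb0]=0xfd, sp=0xb0
prologue: push r3 -> mem[0xaf]=0x64, sp=0xaf
prologue: push r4 -> mem[0xae]=0xc2, sp=0xae
body[0] xor  r4, r2, r2 -> r4=0x00
body[1] xor  r1, r2, r4 -> r1=0xbd
body[2] sub  r1, r3, r3 -> r1=0x00
body[3] sub  r3, r1, #1 -> r3=0xff
body[4] add  r2, r0, r1 -> r2=0xb5
epilogue: pop r4=0xc2, sp=0xaf
epilogue: pop r3=0x64, sp=0xb0
epilogue: pop r1=0xfd, sp=0xb1
r4 is callee-saved -> restored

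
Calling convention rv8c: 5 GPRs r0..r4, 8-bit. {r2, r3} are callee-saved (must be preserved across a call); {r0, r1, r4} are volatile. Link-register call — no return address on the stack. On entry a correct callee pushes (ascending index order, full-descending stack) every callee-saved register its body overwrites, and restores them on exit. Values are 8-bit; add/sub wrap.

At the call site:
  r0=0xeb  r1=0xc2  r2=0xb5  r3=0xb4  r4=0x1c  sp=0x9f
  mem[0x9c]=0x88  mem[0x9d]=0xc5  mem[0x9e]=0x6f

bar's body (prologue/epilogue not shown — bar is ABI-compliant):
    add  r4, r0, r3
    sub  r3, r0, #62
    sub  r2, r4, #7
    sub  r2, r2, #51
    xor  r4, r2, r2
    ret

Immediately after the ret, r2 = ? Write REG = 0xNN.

prologue: push r2 → mem[0x9e]=0xb5, sp=0x9e
prologue: push r3 → mem[0x9d]=0xb4, sp=0x9d
body[0] add  r4, r0, r3 → r4=0x9f
body[1] sub  r3, r0, #62 → r3=0xad
body[2] sub  r2, r4, #7 → r2=0x98
body[3] sub  r2, r2, #51 → r2=0x65
body[4] xor  r4, r2, r2 → r4=0x00
epilogue: pop r3=0xb4, sp=0x9e
epilogue: pop r2=0xb5, sp=0x9f
r2 is callee-saved → restored

REG = 0xb5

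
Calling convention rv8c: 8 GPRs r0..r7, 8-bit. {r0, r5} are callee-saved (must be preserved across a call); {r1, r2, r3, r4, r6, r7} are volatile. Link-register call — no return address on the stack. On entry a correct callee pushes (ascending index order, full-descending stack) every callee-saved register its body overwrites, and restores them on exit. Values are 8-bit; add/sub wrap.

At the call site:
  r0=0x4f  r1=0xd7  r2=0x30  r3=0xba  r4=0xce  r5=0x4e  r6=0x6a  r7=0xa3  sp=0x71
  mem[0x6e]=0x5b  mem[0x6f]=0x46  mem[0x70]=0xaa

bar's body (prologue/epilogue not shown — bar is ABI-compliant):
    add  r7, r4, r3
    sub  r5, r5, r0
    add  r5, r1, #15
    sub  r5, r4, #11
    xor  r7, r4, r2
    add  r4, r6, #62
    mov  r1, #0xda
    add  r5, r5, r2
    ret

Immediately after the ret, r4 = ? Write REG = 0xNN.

REG = 0xa8

prologue: push r5 → mem[0x70]=0x4e, sp=0x70
body[0] add  r7, r4, r3 → r7=0x88
body[1] sub  r5, r5, r0 → r5=0xff
body[2] add  r5, r1, #15 → r5=0xe6
body[3] sub  r5, r4, #11 → r5=0xc3
body[4] xor  r7, r4, r2 → r7=0xfe
body[5] add  r4, r6, #62 → r4=0xa8
body[6] mov  r1, #0xda → r1=0xda
body[7] add  r5, r5, r2 → r5=0xf3
epilogue: pop r5=0x4e, sp=0x71
r4 is caller-saved → body value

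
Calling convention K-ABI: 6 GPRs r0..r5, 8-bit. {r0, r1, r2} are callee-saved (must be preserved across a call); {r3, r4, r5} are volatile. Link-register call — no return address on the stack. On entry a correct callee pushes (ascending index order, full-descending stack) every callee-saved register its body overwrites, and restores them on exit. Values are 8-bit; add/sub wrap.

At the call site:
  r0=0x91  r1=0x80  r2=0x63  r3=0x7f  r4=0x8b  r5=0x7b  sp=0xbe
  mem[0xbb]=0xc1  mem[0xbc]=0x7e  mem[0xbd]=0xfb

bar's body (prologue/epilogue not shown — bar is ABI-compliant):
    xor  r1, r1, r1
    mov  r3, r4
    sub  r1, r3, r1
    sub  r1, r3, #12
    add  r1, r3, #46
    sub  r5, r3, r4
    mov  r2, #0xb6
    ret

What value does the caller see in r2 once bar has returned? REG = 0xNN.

REG = 0x63

prologue: push r1 → mem[0xbd]=0x80, sp=0xbd
prologue: push r2 → mem[0xbc]=0x63, sp=0xbc
body[0] xor  r1, r1, r1 → r1=0x00
body[1] mov  r3, r4 → r3=0x8b
body[2] sub  r1, r3, r1 → r1=0x8b
body[3] sub  r1, r3, #12 → r1=0x7f
body[4] add  r1, r3, #46 → r1=0xb9
body[5] sub  r5, r3, r4 → r5=0x00
body[6] mov  r2, #0xb6 → r2=0xb6
epilogue: pop r2=0x63, sp=0xbd
epilogue: pop r1=0x80, sp=0xbe
r2 is callee-saved → restored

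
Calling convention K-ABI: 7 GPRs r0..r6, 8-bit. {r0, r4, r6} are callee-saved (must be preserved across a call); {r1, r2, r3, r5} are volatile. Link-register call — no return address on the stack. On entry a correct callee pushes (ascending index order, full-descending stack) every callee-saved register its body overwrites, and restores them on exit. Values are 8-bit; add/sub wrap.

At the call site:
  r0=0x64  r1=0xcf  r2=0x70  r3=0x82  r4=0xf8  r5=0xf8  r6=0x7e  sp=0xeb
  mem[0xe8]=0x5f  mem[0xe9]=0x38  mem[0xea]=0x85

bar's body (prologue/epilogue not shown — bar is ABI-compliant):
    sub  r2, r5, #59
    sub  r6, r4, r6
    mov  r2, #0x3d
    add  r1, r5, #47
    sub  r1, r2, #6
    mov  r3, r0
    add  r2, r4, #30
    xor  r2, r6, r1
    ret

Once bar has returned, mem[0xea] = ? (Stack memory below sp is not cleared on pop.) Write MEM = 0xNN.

prologue: push r6 → mem[0xea]=0x7e, sp=0xea
body[0] sub  r2, r5, #59 → r2=0xbd
body[1] sub  r6, r4, r6 → r6=0x7a
body[2] mov  r2, #0x3d → r2=0x3d
body[3] add  r1, r5, #47 → r1=0x27
body[4] sub  r1, r2, #6 → r1=0x37
body[5] mov  r3, r0 → r3=0x64
body[6] add  r2, r4, #30 → r2=0x16
body[7] xor  r2, r6, r1 → r2=0x4d
epilogue: pop r6=0x7e, sp=0xeb
prologue pushed ['r6'] at ['0xea']

MEM = 0x7e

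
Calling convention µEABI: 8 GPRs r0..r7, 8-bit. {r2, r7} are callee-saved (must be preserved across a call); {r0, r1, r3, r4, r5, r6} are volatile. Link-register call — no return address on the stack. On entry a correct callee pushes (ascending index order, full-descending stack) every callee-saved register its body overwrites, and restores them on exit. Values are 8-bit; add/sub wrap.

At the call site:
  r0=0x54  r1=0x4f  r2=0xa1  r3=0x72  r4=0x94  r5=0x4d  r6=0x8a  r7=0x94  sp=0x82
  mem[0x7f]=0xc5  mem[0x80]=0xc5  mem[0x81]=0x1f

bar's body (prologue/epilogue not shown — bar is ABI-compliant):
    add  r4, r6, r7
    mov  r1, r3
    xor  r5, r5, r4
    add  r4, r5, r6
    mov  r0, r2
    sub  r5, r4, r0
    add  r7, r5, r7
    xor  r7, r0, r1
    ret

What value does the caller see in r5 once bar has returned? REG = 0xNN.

REG = 0x3c

prologue: push r7 → mem[0x81]=0x94, sp=0x81
body[0] add  r4, r6, r7 → r4=0x1e
body[1] mov  r1, r3 → r1=0x72
body[2] xor  r5, r5, r4 → r5=0x53
body[3] add  r4, r5, r6 → r4=0xdd
body[4] mov  r0, r2 → r0=0xa1
body[5] sub  r5, r4, r0 → r5=0x3c
body[6] add  r7, r5, r7 → r7=0xd0
body[7] xor  r7, r0, r1 → r7=0xd3
epilogue: pop r7=0x94, sp=0x82
r5 is caller-saved → body value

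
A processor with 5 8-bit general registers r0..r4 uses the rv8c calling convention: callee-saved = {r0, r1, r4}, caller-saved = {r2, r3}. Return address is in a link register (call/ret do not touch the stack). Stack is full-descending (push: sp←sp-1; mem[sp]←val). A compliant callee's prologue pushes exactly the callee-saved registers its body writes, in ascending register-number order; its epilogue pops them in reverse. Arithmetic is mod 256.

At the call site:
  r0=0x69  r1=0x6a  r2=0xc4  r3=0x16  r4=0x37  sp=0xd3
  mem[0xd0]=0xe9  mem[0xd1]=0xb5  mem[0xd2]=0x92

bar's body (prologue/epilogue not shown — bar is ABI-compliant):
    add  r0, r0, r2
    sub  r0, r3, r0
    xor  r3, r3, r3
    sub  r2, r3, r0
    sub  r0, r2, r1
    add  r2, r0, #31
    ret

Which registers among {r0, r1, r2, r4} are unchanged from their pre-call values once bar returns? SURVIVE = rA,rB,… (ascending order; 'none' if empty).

SURVIVE = r0,r1,r4

prologue: push r0 -> mem[0xd2]=0x69, sp=0xd2
body[0] add  r0, r0, r2 -> r0=0x2d
body[1] sub  r0, r3, r0 -> r0=0xe9
body[2] xor  r3, r3, r3 -> r3=0x00
body[3] sub  r2, r3, r0 -> r2=0x17
body[4] sub  r0, r2, r1 -> r0=0xad
body[5] add  r2, r0, #31 -> r2=0xcc
epilogue: pop r0=0x69, sp=0xd3
r0: callee-saved, written=True
r1: callee-saved, written=False
r2: caller-saved, written=True
r4: callee-saved, written=False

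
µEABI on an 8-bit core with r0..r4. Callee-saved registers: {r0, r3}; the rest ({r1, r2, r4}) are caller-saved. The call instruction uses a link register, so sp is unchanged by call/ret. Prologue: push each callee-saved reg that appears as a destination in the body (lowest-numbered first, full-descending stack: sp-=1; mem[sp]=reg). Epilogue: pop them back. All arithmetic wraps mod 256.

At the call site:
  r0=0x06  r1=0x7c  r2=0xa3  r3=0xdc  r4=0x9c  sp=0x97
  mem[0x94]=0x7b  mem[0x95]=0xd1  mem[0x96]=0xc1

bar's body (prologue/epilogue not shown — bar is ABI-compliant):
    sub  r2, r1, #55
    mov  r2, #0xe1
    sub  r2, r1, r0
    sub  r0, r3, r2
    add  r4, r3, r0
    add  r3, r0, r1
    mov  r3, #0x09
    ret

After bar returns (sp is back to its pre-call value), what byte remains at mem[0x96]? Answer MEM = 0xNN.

prologue: push r0 -> mem[0x96]=0x06, sp=0x96
prologue: push r3 -> mem[0x95]=0xdc, sp=0x95
body[0] sub  r2, r1, #55 -> r2=0x45
body[1] mov  r2, #0xe1 -> r2=0xe1
body[2] sub  r2, r1, r0 -> r2=0x76
body[3] sub  r0, r3, r2 -> r0=0x66
body[4] add  r4, r3, r0 -> r4=0x42
body[5] add  r3, r0, r1 -> r3=0xe2
body[6] mov  r3, #0x09 -> r3=0x09
epilogue: pop r3=0xdc, sp=0x96
epilogue: pop r0=0x06, sp=0x97
prologue pushed ['r0', 'r3'] at ['0x96', '0x95']

MEM = 0x06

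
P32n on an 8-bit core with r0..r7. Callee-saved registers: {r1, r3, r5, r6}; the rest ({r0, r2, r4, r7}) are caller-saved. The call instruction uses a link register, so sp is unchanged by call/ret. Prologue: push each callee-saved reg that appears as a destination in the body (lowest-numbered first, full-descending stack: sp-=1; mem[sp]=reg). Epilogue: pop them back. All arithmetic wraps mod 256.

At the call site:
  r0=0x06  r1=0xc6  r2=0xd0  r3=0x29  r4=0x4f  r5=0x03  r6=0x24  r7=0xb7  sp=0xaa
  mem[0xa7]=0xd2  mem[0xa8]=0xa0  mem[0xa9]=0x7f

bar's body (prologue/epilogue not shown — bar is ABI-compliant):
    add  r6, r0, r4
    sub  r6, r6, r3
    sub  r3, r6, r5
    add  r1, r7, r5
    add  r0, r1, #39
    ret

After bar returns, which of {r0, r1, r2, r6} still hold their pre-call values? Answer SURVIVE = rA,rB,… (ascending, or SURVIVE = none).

SURVIVE = r1,r2,r6

prologue: push r1 -> mem[0xa9]=0xc6, sp=0xa9
prologue: push r3 -> mem[0xa8]=0x29, sp=0xa8
prologue: push r6 -> mem[0xa7]=0x24, sp=0xa7
body[0] add  r6, r0, r4 -> r6=0x55
body[1] sub  r6, r6, r3 -> r6=0x2c
body[2] sub  r3, r6, r5 -> r3=0x29
body[3] add  r1, r7, r5 -> r1=0xba
body[4] add  r0, r1, #39 -> r0=0xe1
epilogue: pop r6=0x24, sp=0xa8
epilogue: pop r3=0x29, sp=0xa9
epilogue: pop r1=0xc6, sp=0xaa
r0: caller-saved, written=True
r1: callee-saved, written=True
r2: caller-saved, written=False
r6: callee-saved, written=True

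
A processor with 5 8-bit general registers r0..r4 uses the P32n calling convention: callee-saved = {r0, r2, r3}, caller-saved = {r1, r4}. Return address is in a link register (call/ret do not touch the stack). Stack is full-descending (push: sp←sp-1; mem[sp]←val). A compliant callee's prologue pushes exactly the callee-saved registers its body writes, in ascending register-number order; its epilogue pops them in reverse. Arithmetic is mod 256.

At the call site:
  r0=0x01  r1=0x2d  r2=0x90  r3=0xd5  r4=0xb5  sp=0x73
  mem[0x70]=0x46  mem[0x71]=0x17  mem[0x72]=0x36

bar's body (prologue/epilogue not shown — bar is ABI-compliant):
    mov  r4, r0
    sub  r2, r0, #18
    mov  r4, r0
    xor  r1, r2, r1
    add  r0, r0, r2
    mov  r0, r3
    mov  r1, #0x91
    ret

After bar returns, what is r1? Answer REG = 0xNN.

prologue: push r0 -> mem[0x72]=0x01, sp=0x72
prologue: push r2 -> mem[0x71]=0x90, sp=0x71
body[0] mov  r4, r0 -> r4=0x01
body[1] sub  r2, r0, #18 -> r2=0xef
body[2] mov  r4, r0 -> r4=0x01
body[3] xor  r1, r2, r1 -> r1=0xc2
body[4] add  r0, r0, r2 -> r0=0xf0
body[5] mov  r0, r3 -> r0=0xd5
body[6] mov  r1, #0x91 -> r1=0x91
epilogue: pop r2=0x90, sp=0x72
epilogue: pop r0=0x01, sp=0x73
r1 is caller-saved -> body value

REG = 0x91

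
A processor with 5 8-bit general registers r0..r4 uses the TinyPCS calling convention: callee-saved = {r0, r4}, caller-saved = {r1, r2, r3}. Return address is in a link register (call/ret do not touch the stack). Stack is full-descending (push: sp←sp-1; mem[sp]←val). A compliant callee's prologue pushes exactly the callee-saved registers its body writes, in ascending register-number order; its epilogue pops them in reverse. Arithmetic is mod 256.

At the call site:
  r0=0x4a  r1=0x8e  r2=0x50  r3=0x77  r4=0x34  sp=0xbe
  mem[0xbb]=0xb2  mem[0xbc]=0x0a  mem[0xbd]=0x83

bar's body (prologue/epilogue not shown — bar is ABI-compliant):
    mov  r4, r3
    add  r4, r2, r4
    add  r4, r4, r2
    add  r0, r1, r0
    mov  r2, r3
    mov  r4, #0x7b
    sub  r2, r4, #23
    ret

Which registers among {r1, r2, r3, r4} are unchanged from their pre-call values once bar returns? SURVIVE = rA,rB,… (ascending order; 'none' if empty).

SURVIVE = r1,r3,r4

prologue: push r0 -> mem[0xbd]=0x4a, sp=0xbd
prologue: push r4 -> mem[0xbc]=0x34, sp=0xbc
body[0] mov  r4, r3 -> r4=0x77
body[1] add  r4, r2, r4 -> r4=0xc7
body[2] add  r4, r4, r2 -> r4=0x17
body[3] add  r0, r1, r0 -> r0=0xd8
body[4] mov  r2, r3 -> r2=0x77
body[5] mov  r4, #0x7b -> r4=0x7b
body[6] sub  r2, r4, #23 -> r2=0x64
epilogue: pop r4=0x34, sp=0xbd
epilogue: pop r0=0x4a, sp=0xbe
r1: caller-saved, written=False
r2: caller-saved, written=True
r3: caller-saved, written=False
r4: callee-saved, written=True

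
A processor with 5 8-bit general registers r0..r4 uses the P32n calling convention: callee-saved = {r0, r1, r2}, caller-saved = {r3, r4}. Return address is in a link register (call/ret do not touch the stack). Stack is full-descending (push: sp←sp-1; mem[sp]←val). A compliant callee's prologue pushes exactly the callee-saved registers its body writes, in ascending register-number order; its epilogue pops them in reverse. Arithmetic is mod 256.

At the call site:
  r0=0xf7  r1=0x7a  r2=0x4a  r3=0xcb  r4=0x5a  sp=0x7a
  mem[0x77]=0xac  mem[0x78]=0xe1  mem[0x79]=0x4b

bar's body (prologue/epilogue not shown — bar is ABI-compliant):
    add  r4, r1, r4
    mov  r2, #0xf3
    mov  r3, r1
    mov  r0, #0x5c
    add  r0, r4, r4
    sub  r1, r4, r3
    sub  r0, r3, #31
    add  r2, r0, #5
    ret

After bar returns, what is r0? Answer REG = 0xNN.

REG = 0xf7

prologue: push r0 → mem[0x79]=0xf7, sp=0x79
prologue: push r1 → mem[0x78]=0x7a, sp=0x78
prologue: push r2 → mem[0x77]=0x4a, sp=0x77
body[0] add  r4, r1, r4 → r4=0xd4
body[1] mov  r2, #0xf3 → r2=0xf3
body[2] mov  r3, r1 → r3=0x7a
body[3] mov  r0, #0x5c → r0=0x5c
body[4] add  r0, r4, r4 → r0=0xa8
body[5] sub  r1, r4, r3 → r1=0x5a
body[6] sub  r0, r3, #31 → r0=0x5b
body[7] add  r2, r0, #5 → r2=0x60
epilogue: pop r2=0x4a, sp=0x78
epilogue: pop r1=0x7a, sp=0x79
epilogue: pop r0=0xf7, sp=0x7a
r0 is callee-saved → restored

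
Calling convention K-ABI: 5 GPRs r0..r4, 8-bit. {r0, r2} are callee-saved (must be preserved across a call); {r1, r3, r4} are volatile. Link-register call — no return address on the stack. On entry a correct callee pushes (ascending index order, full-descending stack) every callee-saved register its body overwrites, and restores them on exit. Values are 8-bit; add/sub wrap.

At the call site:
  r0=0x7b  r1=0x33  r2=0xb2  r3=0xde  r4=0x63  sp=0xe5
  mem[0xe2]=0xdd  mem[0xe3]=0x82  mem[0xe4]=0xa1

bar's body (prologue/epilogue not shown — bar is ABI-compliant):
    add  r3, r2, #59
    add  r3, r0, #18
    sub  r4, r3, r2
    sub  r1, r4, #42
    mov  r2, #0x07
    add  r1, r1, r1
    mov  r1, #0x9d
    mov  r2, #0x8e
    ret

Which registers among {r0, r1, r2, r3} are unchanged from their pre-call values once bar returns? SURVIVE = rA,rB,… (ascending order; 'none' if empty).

SURVIVE = r0,r2

prologue: push r2 → mem[0xe4]=0xb2, sp=0xe4
body[0] add  r3, r2, #59 → r3=0xed
body[1] add  r3, r0, #18 → r3=0x8d
body[2] sub  r4, r3, r2 → r4=0xdb
body[3] sub  r1, r4, #42 → r1=0xb1
body[4] mov  r2, #0x07 → r2=0x07
body[5] add  r1, r1, r1 → r1=0x62
body[6] mov  r1, #0x9d → r1=0x9d
body[7] mov  r2, #0x8e → r2=0x8e
epilogue: pop r2=0xb2, sp=0xe5
r0: callee-saved, written=False
r1: caller-saved, written=True
r2: callee-saved, written=True
r3: caller-saved, written=True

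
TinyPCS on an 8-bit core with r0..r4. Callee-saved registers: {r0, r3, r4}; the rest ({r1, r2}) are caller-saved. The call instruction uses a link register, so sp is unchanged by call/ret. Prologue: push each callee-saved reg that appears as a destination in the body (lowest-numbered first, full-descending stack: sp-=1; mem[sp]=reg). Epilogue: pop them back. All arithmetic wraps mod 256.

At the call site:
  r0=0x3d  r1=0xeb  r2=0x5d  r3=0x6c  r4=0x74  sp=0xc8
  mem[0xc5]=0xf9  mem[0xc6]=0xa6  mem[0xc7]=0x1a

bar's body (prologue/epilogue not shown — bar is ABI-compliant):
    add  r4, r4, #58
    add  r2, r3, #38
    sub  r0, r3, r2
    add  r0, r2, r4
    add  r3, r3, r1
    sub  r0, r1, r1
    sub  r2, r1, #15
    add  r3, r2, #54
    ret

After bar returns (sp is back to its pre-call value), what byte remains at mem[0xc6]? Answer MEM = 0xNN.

prologue: push r0 -> mem[0xc7]=0x3d, sp=0xc7
prologue: push r3 -> mem[0xc6]=0x6c, sp=0xc6
prologue: push r4 -> mem[0xc5]=0x74, sp=0xc5
body[0] add  r4, r4, #58 -> r4=0xae
body[1] add  r2, r3, #38 -> r2=0x92
body[2] sub  r0, r3, r2 -> r0=0xda
body[3] add  r0, r2, r4 -> r0=0x40
body[4] add  r3, r3, r1 -> r3=0x57
body[5] sub  r0, r1, r1 -> r0=0x00
body[6] sub  r2, r1, #15 -> r2=0xdc
body[7] add  r3, r2, #54 -> r3=0x12
epilogue: pop r4=0x74, sp=0xc6
epilogue: pop r3=0x6c, sp=0xc7
epilogue: pop r0=0x3d, sp=0xc8
prologue pushed ['r0', 'r3', 'r4'] at ['0xc7', '0xc6', '0xc5']

MEM = 0x6c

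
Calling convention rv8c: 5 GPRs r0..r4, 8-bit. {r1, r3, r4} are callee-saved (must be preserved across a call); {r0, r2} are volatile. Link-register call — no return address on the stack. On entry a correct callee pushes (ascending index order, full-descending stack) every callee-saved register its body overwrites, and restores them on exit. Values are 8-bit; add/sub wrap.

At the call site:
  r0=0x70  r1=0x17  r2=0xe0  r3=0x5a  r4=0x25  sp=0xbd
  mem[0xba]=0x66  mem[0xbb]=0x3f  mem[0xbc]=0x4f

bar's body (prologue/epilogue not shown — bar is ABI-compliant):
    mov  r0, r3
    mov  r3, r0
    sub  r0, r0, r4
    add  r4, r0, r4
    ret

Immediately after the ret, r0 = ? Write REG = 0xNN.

prologue: push r3 → mem[0xbc]=0x5a, sp=0xbc
prologue: push r4 → mem[0xbb]=0x25, sp=0xbb
body[0] mov  r0, r3 → r0=0x5a
body[1] mov  r3, r0 → r3=0x5a
body[2] sub  r0, r0, r4 → r0=0x35
body[3] add  r4, r0, r4 → r4=0x5a
epilogue: pop r4=0x25, sp=0xbc
epilogue: pop r3=0x5a, sp=0xbd
r0 is caller-saved → body value

REG = 0x35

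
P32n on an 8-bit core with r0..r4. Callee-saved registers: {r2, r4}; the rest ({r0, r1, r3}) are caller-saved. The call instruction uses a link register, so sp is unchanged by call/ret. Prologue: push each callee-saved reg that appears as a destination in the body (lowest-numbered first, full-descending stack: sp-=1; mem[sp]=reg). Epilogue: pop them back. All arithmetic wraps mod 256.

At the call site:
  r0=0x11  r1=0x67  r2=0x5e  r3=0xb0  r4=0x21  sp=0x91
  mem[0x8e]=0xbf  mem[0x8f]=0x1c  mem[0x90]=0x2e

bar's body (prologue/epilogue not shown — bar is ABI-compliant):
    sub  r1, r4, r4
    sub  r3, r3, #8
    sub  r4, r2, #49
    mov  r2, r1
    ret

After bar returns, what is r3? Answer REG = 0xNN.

prologue: push r2 -> mem[0x90]=0x5e, sp=0x90
prologue: push r4 -> mem[0x8f]=0x21, sp=0x8f
body[0] sub  r1, r4, r4 -> r1=0x00
body[1] sub  r3, r3, #8 -> r3=0xa8
body[2] sub  r4, r2, #49 -> r4=0x2d
body[3] mov  r2, r1 -> r2=0x00
epilogue: pop r4=0x21, sp=0x90
epilogue: pop r2=0x5e, sp=0x91
r3 is caller-saved -> body value

REG = 0xa8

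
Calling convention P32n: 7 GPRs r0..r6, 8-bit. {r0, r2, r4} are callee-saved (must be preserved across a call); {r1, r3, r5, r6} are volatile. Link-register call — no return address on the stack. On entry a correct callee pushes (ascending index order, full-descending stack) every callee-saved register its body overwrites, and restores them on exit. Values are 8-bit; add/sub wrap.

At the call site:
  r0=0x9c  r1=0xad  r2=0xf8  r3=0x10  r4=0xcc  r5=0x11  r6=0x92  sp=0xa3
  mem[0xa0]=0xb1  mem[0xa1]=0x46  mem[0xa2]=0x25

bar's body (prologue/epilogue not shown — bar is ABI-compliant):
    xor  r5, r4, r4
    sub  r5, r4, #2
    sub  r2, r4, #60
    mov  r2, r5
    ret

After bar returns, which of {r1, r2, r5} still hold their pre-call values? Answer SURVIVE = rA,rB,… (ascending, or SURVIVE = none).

SURVIVE = r1,r2

prologue: push r2 → mem[0xa2]=0xf8, sp=0xa2
body[0] xor  r5, r4, r4 → r5=0x00
body[1] sub  r5, r4, #2 → r5=0xca
body[2] sub  r2, r4, #60 → r2=0x90
body[3] mov  r2, r5 → r2=0xca
epilogue: pop r2=0xf8, sp=0xa3
r1: caller-saved, written=False
r2: callee-saved, written=True
r5: caller-saved, written=True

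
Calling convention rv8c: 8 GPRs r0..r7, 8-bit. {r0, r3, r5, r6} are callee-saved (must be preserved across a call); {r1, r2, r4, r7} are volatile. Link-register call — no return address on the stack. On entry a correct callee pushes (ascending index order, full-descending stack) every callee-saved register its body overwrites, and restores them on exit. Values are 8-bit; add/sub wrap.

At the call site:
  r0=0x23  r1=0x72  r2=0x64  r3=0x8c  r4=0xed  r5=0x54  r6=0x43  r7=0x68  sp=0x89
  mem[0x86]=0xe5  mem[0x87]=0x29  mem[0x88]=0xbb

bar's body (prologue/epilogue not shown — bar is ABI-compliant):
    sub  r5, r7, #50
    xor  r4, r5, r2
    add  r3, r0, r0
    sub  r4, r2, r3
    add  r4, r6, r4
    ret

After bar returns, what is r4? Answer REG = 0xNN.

prologue: push r3 → mem[0x88]=0x8c, sp=0x88
prologue: push r5 → mem[0x87]=0x54, sp=0x87
body[0] sub  r5, r7, #50 → r5=0x36
body[1] xor  r4, r5, r2 → r4=0x52
body[2] add  r3, r0, r0 → r3=0x46
body[3] sub  r4, r2, r3 → r4=0x1e
body[4] add  r4, r6, r4 → r4=0x61
epilogue: pop r5=0x54, sp=0x88
epilogue: pop r3=0x8c, sp=0x89
r4 is caller-saved → body value

REG = 0x61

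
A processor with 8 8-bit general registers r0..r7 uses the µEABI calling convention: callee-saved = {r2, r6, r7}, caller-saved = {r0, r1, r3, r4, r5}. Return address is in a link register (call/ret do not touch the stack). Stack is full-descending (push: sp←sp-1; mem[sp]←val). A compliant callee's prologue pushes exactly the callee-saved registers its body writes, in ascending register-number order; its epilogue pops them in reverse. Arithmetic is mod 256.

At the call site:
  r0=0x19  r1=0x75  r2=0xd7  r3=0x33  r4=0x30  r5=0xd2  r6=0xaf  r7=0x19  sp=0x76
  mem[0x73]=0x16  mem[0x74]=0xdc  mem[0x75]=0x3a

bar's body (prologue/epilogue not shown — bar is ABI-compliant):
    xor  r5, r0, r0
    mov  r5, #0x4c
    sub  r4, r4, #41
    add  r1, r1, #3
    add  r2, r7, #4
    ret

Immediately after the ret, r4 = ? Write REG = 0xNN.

prologue: push r2 → mem[0x75]=0xd7, sp=0x75
body[0] xor  r5, r0, r0 → r5=0x00
body[1] mov  r5, #0x4c → r5=0x4c
body[2] sub  r4, r4, #41 → r4=0x07
body[3] add  r1, r1, #3 → r1=0x78
body[4] add  r2, r7, #4 → r2=0x1d
epilogue: pop r2=0xd7, sp=0x76
r4 is caller-saved → body value

REG = 0x07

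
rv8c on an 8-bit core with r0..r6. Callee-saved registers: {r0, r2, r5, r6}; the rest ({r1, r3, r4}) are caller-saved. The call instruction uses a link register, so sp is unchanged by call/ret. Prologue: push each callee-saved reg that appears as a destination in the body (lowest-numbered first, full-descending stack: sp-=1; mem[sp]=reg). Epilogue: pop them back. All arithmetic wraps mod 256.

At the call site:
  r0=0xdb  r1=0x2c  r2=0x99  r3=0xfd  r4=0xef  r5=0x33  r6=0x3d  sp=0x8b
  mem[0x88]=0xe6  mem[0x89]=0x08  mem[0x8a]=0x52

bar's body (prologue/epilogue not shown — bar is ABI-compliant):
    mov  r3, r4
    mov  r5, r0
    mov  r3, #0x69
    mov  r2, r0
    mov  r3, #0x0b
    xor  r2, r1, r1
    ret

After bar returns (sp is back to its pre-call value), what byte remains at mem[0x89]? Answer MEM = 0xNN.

prologue: push r2 -> mem[0x8a]=0x99, sp=0x8a
prologue: push r5 -> mem[0x89]=0x33, sp=0x89
body[0] mov  r3, r4 -> r3=0xef
body[1] mov  r5, r0 -> r5=0xdb
body[2] mov  r3, #0x69 -> r3=0x69
body[3] mov  r2, r0 -> r2=0xdb
body[4] mov  r3, #0x0b -> r3=0x0b
body[5] xor  r2, r1, r1 -> r2=0x00
epilogue: pop r5=0x33, sp=0x8a
epilogue: pop r2=0x99, sp=0x8b
prologue pushed ['r2', 'r5'] at ['0x8a', '0x89']

MEM = 0x33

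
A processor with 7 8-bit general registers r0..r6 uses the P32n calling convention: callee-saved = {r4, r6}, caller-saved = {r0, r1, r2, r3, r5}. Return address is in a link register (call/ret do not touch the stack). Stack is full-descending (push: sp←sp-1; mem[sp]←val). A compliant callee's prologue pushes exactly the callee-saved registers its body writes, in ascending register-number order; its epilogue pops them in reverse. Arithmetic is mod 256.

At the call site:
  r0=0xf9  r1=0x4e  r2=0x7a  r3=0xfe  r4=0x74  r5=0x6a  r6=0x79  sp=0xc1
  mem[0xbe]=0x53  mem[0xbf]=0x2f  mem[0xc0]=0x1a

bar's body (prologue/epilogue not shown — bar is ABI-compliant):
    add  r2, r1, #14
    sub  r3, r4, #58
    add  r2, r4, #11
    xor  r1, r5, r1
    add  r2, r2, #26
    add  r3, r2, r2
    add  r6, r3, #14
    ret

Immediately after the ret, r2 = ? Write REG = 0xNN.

prologue: push r6 → mem[0xc0]=0x79, sp=0xc0
body[0] add  r2, r1, #14 → r2=0x5c
body[1] sub  r3, r4, #58 → r3=0x3a
body[2] add  r2, r4, #11 → r2=0x7f
body[3] xor  r1, r5, r1 → r1=0x24
body[4] add  r2, r2, #26 → r2=0x99
body[5] add  r3, r2, r2 → r3=0x32
body[6] add  r6, r3, #14 → r6=0x40
epilogue: pop r6=0x79, sp=0xc1
r2 is caller-saved → body value

REG = 0x99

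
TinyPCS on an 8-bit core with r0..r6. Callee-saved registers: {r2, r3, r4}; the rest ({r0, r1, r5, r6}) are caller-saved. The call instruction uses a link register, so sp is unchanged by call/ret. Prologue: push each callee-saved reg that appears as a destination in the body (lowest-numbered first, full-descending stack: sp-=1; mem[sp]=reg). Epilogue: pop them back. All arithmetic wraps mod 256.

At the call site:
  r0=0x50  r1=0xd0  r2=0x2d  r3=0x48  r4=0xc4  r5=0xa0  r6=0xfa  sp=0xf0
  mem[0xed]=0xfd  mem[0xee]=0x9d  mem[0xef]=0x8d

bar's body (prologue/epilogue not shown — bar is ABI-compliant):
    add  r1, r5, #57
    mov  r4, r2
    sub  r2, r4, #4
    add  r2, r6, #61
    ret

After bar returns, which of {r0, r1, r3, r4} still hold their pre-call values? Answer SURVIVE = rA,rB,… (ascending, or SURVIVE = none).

prologue: push r2 → mem[0xef]=0x2d, sp=0xef
prologue: push r4 → mem[0xee]=0xc4, sp=0xee
body[0] add  r1, r5, #57 → r1=0xd9
body[1] mov  r4, r2 → r4=0x2d
body[2] sub  r2, r4, #4 → r2=0x29
body[3] add  r2, r6, #61 → r2=0x37
epilogue: pop r4=0xc4, sp=0xef
epilogue: pop r2=0x2d, sp=0xf0
r0: caller-saved, written=False
r1: caller-saved, written=True
r3: callee-saved, written=False
r4: callee-saved, written=True

SURVIVE = r0,r3,r4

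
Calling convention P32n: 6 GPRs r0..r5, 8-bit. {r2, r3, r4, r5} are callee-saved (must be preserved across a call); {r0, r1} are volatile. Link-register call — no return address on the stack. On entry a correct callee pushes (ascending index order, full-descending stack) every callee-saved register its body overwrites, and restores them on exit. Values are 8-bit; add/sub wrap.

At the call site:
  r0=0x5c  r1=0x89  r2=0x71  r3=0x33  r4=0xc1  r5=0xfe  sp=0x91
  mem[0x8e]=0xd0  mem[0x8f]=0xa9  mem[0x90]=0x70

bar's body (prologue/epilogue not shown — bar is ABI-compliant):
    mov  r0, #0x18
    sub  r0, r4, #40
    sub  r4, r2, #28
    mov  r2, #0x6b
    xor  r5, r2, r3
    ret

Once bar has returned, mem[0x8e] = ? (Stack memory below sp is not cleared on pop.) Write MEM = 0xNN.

MEM = 0xfe

prologue: push r2 → mem[0x90]=0x71, sp=0x90
prologue: push r4 → mem[0x8f]=0xc1, sp=0x8f
prologue: push r5 → mem[0x8e]=0xfe, sp=0x8e
body[0] mov  r0, #0x18 → r0=0x18
body[1] sub  r0, r4, #40 → r0=0x99
body[2] sub  r4, r2, #28 → r4=0x55
body[3] mov  r2, #0x6b → r2=0x6b
body[4] xor  r5, r2, r3 → r5=0x58
epilogue: pop r5=0xfe, sp=0x8f
epilogue: pop r4=0xc1, sp=0x90
epilogue: pop r2=0x71, sp=0x91
prologue pushed ['r2', 'r4', 'r5'] at ['0x90', '0x8f', '0x8e']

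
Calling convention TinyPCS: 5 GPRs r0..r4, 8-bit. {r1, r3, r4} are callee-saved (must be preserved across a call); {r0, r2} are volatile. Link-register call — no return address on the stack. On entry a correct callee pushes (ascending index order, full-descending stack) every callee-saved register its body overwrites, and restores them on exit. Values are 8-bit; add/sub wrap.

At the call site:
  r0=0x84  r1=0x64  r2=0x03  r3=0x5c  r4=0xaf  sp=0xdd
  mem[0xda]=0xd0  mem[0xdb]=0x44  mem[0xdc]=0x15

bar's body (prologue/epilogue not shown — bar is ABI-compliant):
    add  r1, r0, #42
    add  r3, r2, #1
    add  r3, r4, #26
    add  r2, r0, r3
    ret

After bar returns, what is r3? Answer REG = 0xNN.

prologue: push r1 → mem[0xdc]=0x64, sp=0xdc
prologue: push r3 → mem[0xdb]=0x5c, sp=0xdb
body[0] add  r1, r0, #42 → r1=0xae
body[1] add  r3, r2, #1 → r3=0x04
body[2] add  r3, r4, #26 → r3=0xc9
body[3] add  r2, r0, r3 → r2=0x4d
epilogue: pop r3=0x5c, sp=0xdc
epilogue: pop r1=0x64, sp=0xdd
r3 is callee-saved → restored

REG = 0x5c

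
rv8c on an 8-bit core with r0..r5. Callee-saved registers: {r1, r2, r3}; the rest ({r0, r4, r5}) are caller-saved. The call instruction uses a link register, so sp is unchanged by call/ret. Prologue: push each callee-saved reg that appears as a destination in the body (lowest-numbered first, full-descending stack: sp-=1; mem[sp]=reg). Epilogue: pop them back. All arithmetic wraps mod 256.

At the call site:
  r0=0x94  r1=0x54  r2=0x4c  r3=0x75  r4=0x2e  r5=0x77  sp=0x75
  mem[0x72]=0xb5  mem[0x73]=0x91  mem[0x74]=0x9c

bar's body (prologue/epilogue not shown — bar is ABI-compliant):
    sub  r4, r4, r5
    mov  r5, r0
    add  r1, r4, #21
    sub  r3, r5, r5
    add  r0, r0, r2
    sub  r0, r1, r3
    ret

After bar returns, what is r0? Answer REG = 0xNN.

prologue: push r1 → mem[0x74]=0x54, sp=0x74
prologue: push r3 → mem[0x73]=0x75, sp=0x73
body[0] sub  r4, r4, r5 → r4=0xb7
body[1] mov  r5, r0 → r5=0x94
body[2] add  r1, r4, #21 → r1=0xcc
body[3] sub  r3, r5, r5 → r3=0x00
body[4] add  r0, r0, r2 → r0=0xe0
body[5] sub  r0, r1, r3 → r0=0xcc
epilogue: pop r3=0x75, sp=0x74
epilogue: pop r1=0x54, sp=0x75
r0 is caller-saved → body value

REG = 0xcc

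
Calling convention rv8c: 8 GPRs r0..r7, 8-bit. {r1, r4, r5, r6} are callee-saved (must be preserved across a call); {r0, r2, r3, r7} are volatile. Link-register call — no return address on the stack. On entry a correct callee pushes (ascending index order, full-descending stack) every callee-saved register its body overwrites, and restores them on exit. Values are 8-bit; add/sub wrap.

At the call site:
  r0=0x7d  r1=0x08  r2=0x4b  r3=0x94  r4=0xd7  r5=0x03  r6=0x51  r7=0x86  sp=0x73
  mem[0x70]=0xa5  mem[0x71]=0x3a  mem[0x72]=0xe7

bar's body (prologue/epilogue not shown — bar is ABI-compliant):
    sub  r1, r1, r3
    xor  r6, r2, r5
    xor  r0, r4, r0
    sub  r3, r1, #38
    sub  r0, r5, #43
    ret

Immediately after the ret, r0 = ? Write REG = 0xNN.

REG = 0xd8

prologue: push r1 → mem[0x72]=0x08, sp=0x72
prologue: push r6 → mem[0x71]=0x51, sp=0x71
body[0] sub  r1, r1, r3 → r1=0x74
body[1] xor  r6, r2, r5 → r6=0x48
body[2] xor  r0, r4, r0 → r0=0xaa
body[3] sub  r3, r1, #38 → r3=0x4e
body[4] sub  r0, r5, #43 → r0=0xd8
epilogue: pop r6=0x51, sp=0x72
epilogue: pop r1=0x08, sp=0x73
r0 is caller-saved → body value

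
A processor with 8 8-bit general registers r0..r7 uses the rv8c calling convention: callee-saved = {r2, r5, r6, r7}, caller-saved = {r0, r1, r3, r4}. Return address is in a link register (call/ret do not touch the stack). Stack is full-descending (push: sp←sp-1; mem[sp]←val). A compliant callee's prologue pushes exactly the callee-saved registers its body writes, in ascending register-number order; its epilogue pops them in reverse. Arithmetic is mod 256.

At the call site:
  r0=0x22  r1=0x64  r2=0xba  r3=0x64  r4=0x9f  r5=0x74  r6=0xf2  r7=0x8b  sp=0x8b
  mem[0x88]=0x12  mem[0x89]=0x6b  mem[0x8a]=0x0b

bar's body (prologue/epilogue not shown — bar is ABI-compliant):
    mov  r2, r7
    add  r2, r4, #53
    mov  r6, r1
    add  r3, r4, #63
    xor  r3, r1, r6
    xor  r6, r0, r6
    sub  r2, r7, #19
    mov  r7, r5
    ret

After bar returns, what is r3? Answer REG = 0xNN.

prologue: push r2 → mem[0x8a]=0xba, sp=0x8a
prologue: push r6 → mem[0x89]=0xf2, sp=0x89
prologue: push r7 → mem[0x88]=0x8b, sp=0x88
body[0] mov  r2, r7 → r2=0x8b
body[1] add  r2, r4, #53 → r2=0xd4
body[2] mov  r6, r1 → r6=0x64
body[3] add  r3, r4, #63 → r3=0xde
body[4] xor  r3, r1, r6 → r3=0x00
body[5] xor  r6, r0, r6 → r6=0x46
body[6] sub  r2, r7, #19 → r2=0x78
body[7] mov  r7, r5 → r7=0x74
epilogue: pop r7=0x8b, sp=0x89
epilogue: pop r6=0xf2, sp=0x8a
epilogue: pop r2=0xba, sp=0x8b
r3 is caller-saved → body value

REG = 0x00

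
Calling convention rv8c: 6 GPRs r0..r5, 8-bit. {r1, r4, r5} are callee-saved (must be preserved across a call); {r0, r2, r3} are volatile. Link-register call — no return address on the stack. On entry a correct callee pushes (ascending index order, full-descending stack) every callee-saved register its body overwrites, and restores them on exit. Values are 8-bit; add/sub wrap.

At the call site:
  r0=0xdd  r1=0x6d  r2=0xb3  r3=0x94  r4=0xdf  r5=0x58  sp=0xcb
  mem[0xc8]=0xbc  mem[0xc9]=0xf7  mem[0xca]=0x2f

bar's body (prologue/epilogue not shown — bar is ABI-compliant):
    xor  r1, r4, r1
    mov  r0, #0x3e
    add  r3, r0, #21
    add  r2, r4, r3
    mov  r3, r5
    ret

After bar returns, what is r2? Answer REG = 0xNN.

prologue: push r1 → mem[0xca]=0x6d, sp=0xca
body[0] xor  r1, r4, r1 → r1=0xb2
body[1] mov  r0, #0x3e → r0=0x3e
body[2] add  r3, r0, #21 → r3=0x53
body[3] add  r2, r4, r3 → r2=0x32
body[4] mov  r3, r5 → r3=0x58
epilogue: pop r1=0x6d, sp=0xcb
r2 is caller-saved → body value

REG = 0x32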